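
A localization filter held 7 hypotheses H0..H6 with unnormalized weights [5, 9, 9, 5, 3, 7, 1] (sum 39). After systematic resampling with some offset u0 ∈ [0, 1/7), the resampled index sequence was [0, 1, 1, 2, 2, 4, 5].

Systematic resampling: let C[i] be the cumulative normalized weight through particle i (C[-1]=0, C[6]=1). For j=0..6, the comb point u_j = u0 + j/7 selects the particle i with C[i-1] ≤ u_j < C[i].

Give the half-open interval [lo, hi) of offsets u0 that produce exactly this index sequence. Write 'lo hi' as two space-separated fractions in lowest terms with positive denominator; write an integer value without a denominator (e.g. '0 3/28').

C = [5/39, 14/39, 23/39, 28/39, 31/39, 38/39, 1]
j=0 picked index 0: u0 ∈ [0, 5/39)
j=1 picked index 1: u0 ∈ [-4/273, 59/273)
j=2 picked index 1: u0 ∈ [-43/273, 20/273)
j=3 picked index 2: u0 ∈ [-19/273, 44/273)
j=4 picked index 2: u0 ∈ [-58/273, 5/273)
j=5 picked index 4: u0 ∈ [1/273, 22/273)
j=6 picked index 5: u0 ∈ [-17/273, 32/273)
intersection: [1/273, 5/273)

1/273 5/273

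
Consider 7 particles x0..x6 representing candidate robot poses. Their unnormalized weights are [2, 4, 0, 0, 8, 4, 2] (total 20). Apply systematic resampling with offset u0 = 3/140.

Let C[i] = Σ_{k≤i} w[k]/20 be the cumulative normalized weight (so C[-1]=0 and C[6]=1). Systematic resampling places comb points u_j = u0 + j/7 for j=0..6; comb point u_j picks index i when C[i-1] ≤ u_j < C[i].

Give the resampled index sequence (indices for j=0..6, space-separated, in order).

C = [1/10, 3/10, 3/10, 3/10, 7/10, 9/10, 1]
j=0: u_0=3/140 ∈ [0, 1/10) → index 0
j=1: u_1=23/140 ∈ [1/10, 3/10) → index 1
j=2: u_2=43/140 ∈ [3/10, 7/10) → index 4
j=3: u_3=9/20 ∈ [3/10, 7/10) → index 4
j=4: u_4=83/140 ∈ [3/10, 7/10) → index 4
j=5: u_5=103/140 ∈ [7/10, 9/10) → index 5
j=6: u_6=123/140 ∈ [7/10, 9/10) → index 5

0 1 4 4 4 5 5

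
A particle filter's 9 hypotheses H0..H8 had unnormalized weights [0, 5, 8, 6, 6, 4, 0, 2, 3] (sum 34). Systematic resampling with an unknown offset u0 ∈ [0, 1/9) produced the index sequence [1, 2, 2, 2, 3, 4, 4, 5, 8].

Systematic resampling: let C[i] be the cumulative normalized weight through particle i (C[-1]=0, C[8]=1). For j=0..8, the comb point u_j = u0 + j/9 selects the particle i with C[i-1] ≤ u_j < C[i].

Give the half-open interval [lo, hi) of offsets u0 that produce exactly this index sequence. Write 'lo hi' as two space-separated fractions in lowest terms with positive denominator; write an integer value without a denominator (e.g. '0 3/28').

11/306 5/102

C = [0, 5/34, 13/34, 19/34, 25/34, 29/34, 29/34, 31/34, 1]
j=0 picked index 1: u0 ∈ [0, 5/34)
j=1 picked index 2: u0 ∈ [11/306, 83/306)
j=2 picked index 2: u0 ∈ [-23/306, 49/306)
j=3 picked index 2: u0 ∈ [-19/102, 5/102)
j=4 picked index 3: u0 ∈ [-19/306, 35/306)
j=5 picked index 4: u0 ∈ [1/306, 55/306)
j=6 picked index 4: u0 ∈ [-11/102, 7/102)
j=7 picked index 5: u0 ∈ [-13/306, 23/306)
j=8 picked index 8: u0 ∈ [7/306, 1/9)
intersection: [11/306, 5/102)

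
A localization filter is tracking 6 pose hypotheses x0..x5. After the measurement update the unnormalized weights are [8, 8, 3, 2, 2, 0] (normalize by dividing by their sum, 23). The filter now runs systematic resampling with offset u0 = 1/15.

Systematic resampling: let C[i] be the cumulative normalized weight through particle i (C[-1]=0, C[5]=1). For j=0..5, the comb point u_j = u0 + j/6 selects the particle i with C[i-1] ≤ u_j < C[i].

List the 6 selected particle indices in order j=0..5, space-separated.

0 0 1 1 2 3

C = [8/23, 16/23, 19/23, 21/23, 1, 1]
j=0: u_0=1/15 ∈ [0, 8/23) → index 0
j=1: u_1=7/30 ∈ [0, 8/23) → index 0
j=2: u_2=2/5 ∈ [8/23, 16/23) → index 1
j=3: u_3=17/30 ∈ [8/23, 16/23) → index 1
j=4: u_4=11/15 ∈ [16/23, 19/23) → index 2
j=5: u_5=9/10 ∈ [19/23, 21/23) → index 3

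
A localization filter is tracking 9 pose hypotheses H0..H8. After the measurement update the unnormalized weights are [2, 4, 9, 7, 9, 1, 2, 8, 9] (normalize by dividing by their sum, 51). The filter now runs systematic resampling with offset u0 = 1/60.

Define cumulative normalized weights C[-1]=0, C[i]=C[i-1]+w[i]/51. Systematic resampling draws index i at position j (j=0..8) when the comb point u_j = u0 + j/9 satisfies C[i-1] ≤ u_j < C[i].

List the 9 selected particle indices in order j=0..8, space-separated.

C = [2/51, 2/17, 5/17, 22/51, 31/51, 32/51, 2/3, 14/17, 1]
j=0: u_0=1/60 ∈ [0, 2/51) → index 0
j=1: u_1=23/180 ∈ [2/17, 5/17) → index 2
j=2: u_2=43/180 ∈ [2/17, 5/17) → index 2
j=3: u_3=7/20 ∈ [5/17, 22/51) → index 3
j=4: u_4=83/180 ∈ [22/51, 31/51) → index 4
j=5: u_5=103/180 ∈ [22/51, 31/51) → index 4
j=6: u_6=41/60 ∈ [2/3, 14/17) → index 7
j=7: u_7=143/180 ∈ [2/3, 14/17) → index 7
j=8: u_8=163/180 ∈ [14/17, 1) → index 8

0 2 2 3 4 4 7 7 8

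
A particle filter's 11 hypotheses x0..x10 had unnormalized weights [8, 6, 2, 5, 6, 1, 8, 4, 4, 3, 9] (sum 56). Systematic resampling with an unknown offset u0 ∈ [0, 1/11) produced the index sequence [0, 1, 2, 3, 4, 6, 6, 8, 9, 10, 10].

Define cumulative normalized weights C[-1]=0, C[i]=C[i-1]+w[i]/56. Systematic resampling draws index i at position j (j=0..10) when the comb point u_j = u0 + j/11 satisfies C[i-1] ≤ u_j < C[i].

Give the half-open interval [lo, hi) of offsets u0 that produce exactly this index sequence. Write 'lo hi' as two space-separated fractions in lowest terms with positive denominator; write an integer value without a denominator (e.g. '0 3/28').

C = [1/7, 1/4, 2/7, 3/8, 27/56, 1/2, 9/14, 5/7, 11/14, 47/56, 1]
j=0 picked index 0: u0 ∈ [0, 1/7)
j=1 picked index 1: u0 ∈ [4/77, 7/44)
j=2 picked index 2: u0 ∈ [3/44, 8/77)
j=3 picked index 3: u0 ∈ [1/77, 9/88)
j=4 picked index 4: u0 ∈ [1/88, 73/616)
j=5 picked index 6: u0 ∈ [1/22, 29/154)
j=6 picked index 6: u0 ∈ [-1/22, 15/154)
j=7 picked index 8: u0 ∈ [6/77, 23/154)
j=8 picked index 9: u0 ∈ [9/154, 69/616)
j=9 picked index 10: u0 ∈ [13/616, 2/11)
j=10 picked index 10: u0 ∈ [-43/616, 1/11)
intersection: [6/77, 1/11)

6/77 1/11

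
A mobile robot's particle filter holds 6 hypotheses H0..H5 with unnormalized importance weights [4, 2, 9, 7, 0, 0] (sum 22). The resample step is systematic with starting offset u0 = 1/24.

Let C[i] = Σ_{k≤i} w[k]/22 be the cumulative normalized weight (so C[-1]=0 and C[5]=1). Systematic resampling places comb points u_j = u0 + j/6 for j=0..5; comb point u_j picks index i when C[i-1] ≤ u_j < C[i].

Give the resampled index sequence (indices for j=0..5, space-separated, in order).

0 1 2 2 3 3

C = [2/11, 3/11, 15/22, 1, 1, 1]
j=0: u_0=1/24 ∈ [0, 2/11) → index 0
j=1: u_1=5/24 ∈ [2/11, 3/11) → index 1
j=2: u_2=3/8 ∈ [3/11, 15/22) → index 2
j=3: u_3=13/24 ∈ [3/11, 15/22) → index 2
j=4: u_4=17/24 ∈ [15/22, 1) → index 3
j=5: u_5=7/8 ∈ [15/22, 1) → index 3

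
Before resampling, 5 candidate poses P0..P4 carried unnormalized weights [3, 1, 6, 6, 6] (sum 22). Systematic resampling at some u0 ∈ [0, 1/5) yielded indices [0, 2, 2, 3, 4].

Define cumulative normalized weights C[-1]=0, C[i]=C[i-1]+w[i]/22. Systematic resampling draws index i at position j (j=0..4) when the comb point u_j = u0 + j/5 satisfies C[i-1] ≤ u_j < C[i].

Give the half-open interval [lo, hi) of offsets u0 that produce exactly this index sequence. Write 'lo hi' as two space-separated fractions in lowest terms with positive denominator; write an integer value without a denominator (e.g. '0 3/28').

0 3/55

C = [3/22, 2/11, 5/11, 8/11, 1]
j=0 picked index 0: u0 ∈ [0, 3/22)
j=1 picked index 2: u0 ∈ [-1/55, 14/55)
j=2 picked index 2: u0 ∈ [-12/55, 3/55)
j=3 picked index 3: u0 ∈ [-8/55, 7/55)
j=4 picked index 4: u0 ∈ [-4/55, 1/5)
intersection: [0, 3/55)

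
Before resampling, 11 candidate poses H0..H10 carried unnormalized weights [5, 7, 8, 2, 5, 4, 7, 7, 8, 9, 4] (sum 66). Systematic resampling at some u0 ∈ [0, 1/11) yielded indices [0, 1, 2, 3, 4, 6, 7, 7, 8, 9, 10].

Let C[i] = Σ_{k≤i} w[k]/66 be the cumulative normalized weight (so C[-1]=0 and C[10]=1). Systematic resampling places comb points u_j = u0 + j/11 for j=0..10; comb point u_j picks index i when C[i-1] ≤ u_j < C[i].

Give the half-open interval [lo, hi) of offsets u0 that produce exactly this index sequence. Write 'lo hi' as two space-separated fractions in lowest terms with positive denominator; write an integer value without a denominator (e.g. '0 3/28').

C = [5/66, 2/11, 10/33, 1/3, 9/22, 31/66, 19/33, 15/22, 53/66, 31/33, 1]
j=0 picked index 0: u0 ∈ [0, 5/66)
j=1 picked index 1: u0 ∈ [-1/66, 1/11)
j=2 picked index 2: u0 ∈ [0, 4/33)
j=3 picked index 3: u0 ∈ [1/33, 2/33)
j=4 picked index 4: u0 ∈ [-1/33, 1/22)
j=5 picked index 6: u0 ∈ [1/66, 4/33)
j=6 picked index 7: u0 ∈ [1/33, 3/22)
j=7 picked index 7: u0 ∈ [-2/33, 1/22)
j=8 picked index 8: u0 ∈ [-1/22, 5/66)
j=9 picked index 9: u0 ∈ [-1/66, 4/33)
j=10 picked index 10: u0 ∈ [1/33, 1/11)
intersection: [1/33, 1/22)

1/33 1/22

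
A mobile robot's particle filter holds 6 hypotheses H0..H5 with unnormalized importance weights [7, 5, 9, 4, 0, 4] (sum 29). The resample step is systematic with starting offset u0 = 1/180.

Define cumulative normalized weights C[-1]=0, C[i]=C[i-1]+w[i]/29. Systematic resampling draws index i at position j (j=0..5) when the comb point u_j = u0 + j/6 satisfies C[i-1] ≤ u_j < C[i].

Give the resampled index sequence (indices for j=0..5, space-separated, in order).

0 0 1 2 2 3

C = [7/29, 12/29, 21/29, 25/29, 25/29, 1]
j=0: u_0=1/180 ∈ [0, 7/29) → index 0
j=1: u_1=31/180 ∈ [0, 7/29) → index 0
j=2: u_2=61/180 ∈ [7/29, 12/29) → index 1
j=3: u_3=91/180 ∈ [12/29, 21/29) → index 2
j=4: u_4=121/180 ∈ [12/29, 21/29) → index 2
j=5: u_5=151/180 ∈ [21/29, 25/29) → index 3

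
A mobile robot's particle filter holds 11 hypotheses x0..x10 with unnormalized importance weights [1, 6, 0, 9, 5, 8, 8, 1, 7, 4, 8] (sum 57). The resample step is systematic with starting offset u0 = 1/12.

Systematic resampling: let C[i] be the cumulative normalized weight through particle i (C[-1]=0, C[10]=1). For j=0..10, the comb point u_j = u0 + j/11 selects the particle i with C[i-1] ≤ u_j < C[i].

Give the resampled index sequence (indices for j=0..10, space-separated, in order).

1 3 3 4 5 6 6 8 9 10 10

C = [1/57, 7/57, 7/57, 16/57, 7/19, 29/57, 37/57, 2/3, 15/19, 49/57, 1]
j=0: u_0=1/12 ∈ [1/57, 7/57) → index 1
j=1: u_1=23/132 ∈ [7/57, 16/57) → index 3
j=2: u_2=35/132 ∈ [7/57, 16/57) → index 3
j=3: u_3=47/132 ∈ [16/57, 7/19) → index 4
j=4: u_4=59/132 ∈ [7/19, 29/57) → index 5
j=5: u_5=71/132 ∈ [29/57, 37/57) → index 6
j=6: u_6=83/132 ∈ [29/57, 37/57) → index 6
j=7: u_7=95/132 ∈ [2/3, 15/19) → index 8
j=8: u_8=107/132 ∈ [15/19, 49/57) → index 9
j=9: u_9=119/132 ∈ [49/57, 1) → index 10
j=10: u_10=131/132 ∈ [49/57, 1) → index 10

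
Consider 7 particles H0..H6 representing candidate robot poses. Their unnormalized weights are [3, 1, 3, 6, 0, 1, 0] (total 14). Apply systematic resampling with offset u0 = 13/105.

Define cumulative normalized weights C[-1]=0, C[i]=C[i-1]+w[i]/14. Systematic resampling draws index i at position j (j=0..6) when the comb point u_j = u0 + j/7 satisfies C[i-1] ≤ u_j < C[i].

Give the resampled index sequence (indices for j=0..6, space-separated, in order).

0 1 2 3 3 3 5

C = [3/14, 2/7, 1/2, 13/14, 13/14, 1, 1]
j=0: u_0=13/105 ∈ [0, 3/14) → index 0
j=1: u_1=4/15 ∈ [3/14, 2/7) → index 1
j=2: u_2=43/105 ∈ [2/7, 1/2) → index 2
j=3: u_3=58/105 ∈ [1/2, 13/14) → index 3
j=4: u_4=73/105 ∈ [1/2, 13/14) → index 3
j=5: u_5=88/105 ∈ [1/2, 13/14) → index 3
j=6: u_6=103/105 ∈ [13/14, 1) → index 5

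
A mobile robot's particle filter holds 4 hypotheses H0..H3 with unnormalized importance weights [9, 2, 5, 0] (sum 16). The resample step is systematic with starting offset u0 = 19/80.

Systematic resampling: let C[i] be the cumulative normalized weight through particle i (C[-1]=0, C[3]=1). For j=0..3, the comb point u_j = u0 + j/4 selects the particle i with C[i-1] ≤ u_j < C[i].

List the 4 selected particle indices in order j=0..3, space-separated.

C = [9/16, 11/16, 1, 1]
j=0: u_0=19/80 ∈ [0, 9/16) → index 0
j=1: u_1=39/80 ∈ [0, 9/16) → index 0
j=2: u_2=59/80 ∈ [11/16, 1) → index 2
j=3: u_3=79/80 ∈ [11/16, 1) → index 2

0 0 2 2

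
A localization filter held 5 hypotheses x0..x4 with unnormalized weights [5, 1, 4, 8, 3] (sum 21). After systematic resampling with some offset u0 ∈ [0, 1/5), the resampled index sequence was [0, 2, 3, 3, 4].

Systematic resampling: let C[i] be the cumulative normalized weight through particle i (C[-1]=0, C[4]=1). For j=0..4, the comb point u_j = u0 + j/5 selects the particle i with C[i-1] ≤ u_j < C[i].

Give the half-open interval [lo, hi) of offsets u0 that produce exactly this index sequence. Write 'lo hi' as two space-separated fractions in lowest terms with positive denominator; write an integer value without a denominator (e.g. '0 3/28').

3/35 1/5

C = [5/21, 2/7, 10/21, 6/7, 1]
j=0 picked index 0: u0 ∈ [0, 5/21)
j=1 picked index 2: u0 ∈ [3/35, 29/105)
j=2 picked index 3: u0 ∈ [8/105, 16/35)
j=3 picked index 3: u0 ∈ [-13/105, 9/35)
j=4 picked index 4: u0 ∈ [2/35, 1/5)
intersection: [3/35, 1/5)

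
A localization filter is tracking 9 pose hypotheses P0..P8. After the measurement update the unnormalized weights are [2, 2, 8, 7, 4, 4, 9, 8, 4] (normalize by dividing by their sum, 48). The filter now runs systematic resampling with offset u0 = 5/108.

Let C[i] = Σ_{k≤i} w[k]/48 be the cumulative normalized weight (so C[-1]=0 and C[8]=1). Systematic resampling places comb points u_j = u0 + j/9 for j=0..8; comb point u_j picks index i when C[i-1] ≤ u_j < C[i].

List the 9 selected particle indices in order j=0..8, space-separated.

C = [1/24, 1/12, 1/4, 19/48, 23/48, 9/16, 3/4, 11/12, 1]
j=0: u_0=5/108 ∈ [1/24, 1/12) → index 1
j=1: u_1=17/108 ∈ [1/12, 1/4) → index 2
j=2: u_2=29/108 ∈ [1/4, 19/48) → index 3
j=3: u_3=41/108 ∈ [1/4, 19/48) → index 3
j=4: u_4=53/108 ∈ [23/48, 9/16) → index 5
j=5: u_5=65/108 ∈ [9/16, 3/4) → index 6
j=6: u_6=77/108 ∈ [9/16, 3/4) → index 6
j=7: u_7=89/108 ∈ [3/4, 11/12) → index 7
j=8: u_8=101/108 ∈ [11/12, 1) → index 8

1 2 3 3 5 6 6 7 8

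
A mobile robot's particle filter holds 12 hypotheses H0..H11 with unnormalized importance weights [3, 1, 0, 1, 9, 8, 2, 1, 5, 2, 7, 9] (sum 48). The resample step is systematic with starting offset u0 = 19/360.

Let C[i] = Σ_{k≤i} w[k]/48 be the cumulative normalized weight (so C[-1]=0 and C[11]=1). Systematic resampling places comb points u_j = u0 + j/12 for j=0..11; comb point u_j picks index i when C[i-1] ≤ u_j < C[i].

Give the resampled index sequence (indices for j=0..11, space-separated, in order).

0 4 4 5 5 6 8 9 10 10 11 11

C = [1/16, 1/12, 1/12, 5/48, 7/24, 11/24, 1/2, 25/48, 5/8, 2/3, 13/16, 1]
j=0: u_0=19/360 ∈ [0, 1/16) → index 0
j=1: u_1=49/360 ∈ [5/48, 7/24) → index 4
j=2: u_2=79/360 ∈ [5/48, 7/24) → index 4
j=3: u_3=109/360 ∈ [7/24, 11/24) → index 5
j=4: u_4=139/360 ∈ [7/24, 11/24) → index 5
j=5: u_5=169/360 ∈ [11/24, 1/2) → index 6
j=6: u_6=199/360 ∈ [25/48, 5/8) → index 8
j=7: u_7=229/360 ∈ [5/8, 2/3) → index 9
j=8: u_8=259/360 ∈ [2/3, 13/16) → index 10
j=9: u_9=289/360 ∈ [2/3, 13/16) → index 10
j=10: u_10=319/360 ∈ [13/16, 1) → index 11
j=11: u_11=349/360 ∈ [13/16, 1) → index 11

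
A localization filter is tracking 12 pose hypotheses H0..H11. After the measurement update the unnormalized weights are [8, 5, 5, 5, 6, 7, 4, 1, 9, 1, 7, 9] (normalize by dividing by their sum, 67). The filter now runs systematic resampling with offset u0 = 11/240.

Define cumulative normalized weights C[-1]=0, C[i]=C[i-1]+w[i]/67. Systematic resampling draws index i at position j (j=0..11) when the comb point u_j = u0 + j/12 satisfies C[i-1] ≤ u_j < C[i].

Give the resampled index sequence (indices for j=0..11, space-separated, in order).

0 1 2 3 4 5 6 8 8 10 11 11

C = [8/67, 13/67, 18/67, 23/67, 29/67, 36/67, 40/67, 41/67, 50/67, 51/67, 58/67, 1]
j=0: u_0=11/240 ∈ [0, 8/67) → index 0
j=1: u_1=31/240 ∈ [8/67, 13/67) → index 1
j=2: u_2=17/80 ∈ [13/67, 18/67) → index 2
j=3: u_3=71/240 ∈ [18/67, 23/67) → index 3
j=4: u_4=91/240 ∈ [23/67, 29/67) → index 4
j=5: u_5=37/80 ∈ [29/67, 36/67) → index 5
j=6: u_6=131/240 ∈ [36/67, 40/67) → index 6
j=7: u_7=151/240 ∈ [41/67, 50/67) → index 8
j=8: u_8=57/80 ∈ [41/67, 50/67) → index 8
j=9: u_9=191/240 ∈ [51/67, 58/67) → index 10
j=10: u_10=211/240 ∈ [58/67, 1) → index 11
j=11: u_11=77/80 ∈ [58/67, 1) → index 11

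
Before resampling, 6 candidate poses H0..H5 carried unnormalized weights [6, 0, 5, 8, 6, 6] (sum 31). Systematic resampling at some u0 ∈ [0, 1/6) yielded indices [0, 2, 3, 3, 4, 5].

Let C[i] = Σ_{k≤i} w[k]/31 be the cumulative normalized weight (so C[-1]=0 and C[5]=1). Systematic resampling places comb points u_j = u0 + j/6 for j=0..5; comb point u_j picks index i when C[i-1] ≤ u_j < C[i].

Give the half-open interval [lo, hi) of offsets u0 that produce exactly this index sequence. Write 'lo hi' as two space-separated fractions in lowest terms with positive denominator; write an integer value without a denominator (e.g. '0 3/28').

C = [6/31, 6/31, 11/31, 19/31, 25/31, 1]
j=0 picked index 0: u0 ∈ [0, 6/31)
j=1 picked index 2: u0 ∈ [5/186, 35/186)
j=2 picked index 3: u0 ∈ [2/93, 26/93)
j=3 picked index 3: u0 ∈ [-9/62, 7/62)
j=4 picked index 4: u0 ∈ [-5/93, 13/93)
j=5 picked index 5: u0 ∈ [-5/186, 1/6)
intersection: [5/186, 7/62)

5/186 7/62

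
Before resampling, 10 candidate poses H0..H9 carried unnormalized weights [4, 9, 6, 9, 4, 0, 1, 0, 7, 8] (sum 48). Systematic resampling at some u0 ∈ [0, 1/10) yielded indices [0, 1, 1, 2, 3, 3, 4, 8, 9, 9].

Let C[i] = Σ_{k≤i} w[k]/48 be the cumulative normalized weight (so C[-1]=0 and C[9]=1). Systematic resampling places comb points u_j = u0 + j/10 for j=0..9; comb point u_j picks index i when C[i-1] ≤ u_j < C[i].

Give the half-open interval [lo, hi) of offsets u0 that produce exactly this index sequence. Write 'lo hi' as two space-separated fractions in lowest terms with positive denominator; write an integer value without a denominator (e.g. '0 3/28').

1/30 1/15

C = [1/12, 13/48, 19/48, 7/12, 2/3, 2/3, 11/16, 11/16, 5/6, 1]
j=0 picked index 0: u0 ∈ [0, 1/12)
j=1 picked index 1: u0 ∈ [-1/60, 41/240)
j=2 picked index 1: u0 ∈ [-7/60, 17/240)
j=3 picked index 2: u0 ∈ [-7/240, 23/240)
j=4 picked index 3: u0 ∈ [-1/240, 11/60)
j=5 picked index 3: u0 ∈ [-5/48, 1/12)
j=6 picked index 4: u0 ∈ [-1/60, 1/15)
j=7 picked index 8: u0 ∈ [-1/80, 2/15)
j=8 picked index 9: u0 ∈ [1/30, 1/5)
j=9 picked index 9: u0 ∈ [-1/15, 1/10)
intersection: [1/30, 1/15)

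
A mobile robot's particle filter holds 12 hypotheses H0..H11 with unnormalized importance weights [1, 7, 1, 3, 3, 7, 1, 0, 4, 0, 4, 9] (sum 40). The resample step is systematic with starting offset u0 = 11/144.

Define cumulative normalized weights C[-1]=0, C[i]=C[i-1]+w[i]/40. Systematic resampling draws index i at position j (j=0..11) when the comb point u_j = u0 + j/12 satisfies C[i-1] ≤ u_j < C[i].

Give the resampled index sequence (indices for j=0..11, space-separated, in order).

C = [1/40, 1/5, 9/40, 3/10, 3/8, 11/20, 23/40, 23/40, 27/40, 27/40, 31/40, 1]
j=0: u_0=11/144 ∈ [1/40, 1/5) → index 1
j=1: u_1=23/144 ∈ [1/40, 1/5) → index 1
j=2: u_2=35/144 ∈ [9/40, 3/10) → index 3
j=3: u_3=47/144 ∈ [3/10, 3/8) → index 4
j=4: u_4=59/144 ∈ [3/8, 11/20) → index 5
j=5: u_5=71/144 ∈ [3/8, 11/20) → index 5
j=6: u_6=83/144 ∈ [23/40, 27/40) → index 8
j=7: u_7=95/144 ∈ [23/40, 27/40) → index 8
j=8: u_8=107/144 ∈ [27/40, 31/40) → index 10
j=9: u_9=119/144 ∈ [31/40, 1) → index 11
j=10: u_10=131/144 ∈ [31/40, 1) → index 11
j=11: u_11=143/144 ∈ [31/40, 1) → index 11

1 1 3 4 5 5 8 8 10 11 11 11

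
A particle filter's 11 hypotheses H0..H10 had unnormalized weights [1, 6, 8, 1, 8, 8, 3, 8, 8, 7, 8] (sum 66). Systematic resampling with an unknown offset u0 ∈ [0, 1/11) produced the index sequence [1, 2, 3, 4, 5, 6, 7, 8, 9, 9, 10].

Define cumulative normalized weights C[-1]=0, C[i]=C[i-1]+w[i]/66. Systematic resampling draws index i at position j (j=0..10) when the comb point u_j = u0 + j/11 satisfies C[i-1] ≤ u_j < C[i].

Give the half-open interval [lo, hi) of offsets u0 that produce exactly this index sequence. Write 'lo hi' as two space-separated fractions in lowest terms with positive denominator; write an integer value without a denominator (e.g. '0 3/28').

C = [1/66, 7/66, 5/22, 8/33, 4/11, 16/33, 35/66, 43/66, 17/22, 29/33, 1]
j=0 picked index 1: u0 ∈ [1/66, 7/66)
j=1 picked index 2: u0 ∈ [1/66, 3/22)
j=2 picked index 3: u0 ∈ [1/22, 2/33)
j=3 picked index 4: u0 ∈ [-1/33, 1/11)
j=4 picked index 5: u0 ∈ [0, 4/33)
j=5 picked index 6: u0 ∈ [1/33, 5/66)
j=6 picked index 7: u0 ∈ [-1/66, 7/66)
j=7 picked index 8: u0 ∈ [1/66, 3/22)
j=8 picked index 9: u0 ∈ [1/22, 5/33)
j=9 picked index 9: u0 ∈ [-1/22, 2/33)
j=10 picked index 10: u0 ∈ [-1/33, 1/11)
intersection: [1/22, 2/33)

1/22 2/33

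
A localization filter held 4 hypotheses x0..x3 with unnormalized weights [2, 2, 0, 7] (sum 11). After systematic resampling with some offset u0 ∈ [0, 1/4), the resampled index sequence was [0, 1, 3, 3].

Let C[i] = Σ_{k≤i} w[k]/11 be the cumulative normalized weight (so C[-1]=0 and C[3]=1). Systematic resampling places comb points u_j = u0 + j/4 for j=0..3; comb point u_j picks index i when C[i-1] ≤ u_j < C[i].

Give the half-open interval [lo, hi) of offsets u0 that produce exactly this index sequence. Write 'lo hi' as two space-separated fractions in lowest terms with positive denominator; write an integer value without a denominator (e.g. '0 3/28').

C = [2/11, 4/11, 4/11, 1]
j=0 picked index 0: u0 ∈ [0, 2/11)
j=1 picked index 1: u0 ∈ [-3/44, 5/44)
j=2 picked index 3: u0 ∈ [-3/22, 1/2)
j=3 picked index 3: u0 ∈ [-17/44, 1/4)
intersection: [0, 5/44)

0 5/44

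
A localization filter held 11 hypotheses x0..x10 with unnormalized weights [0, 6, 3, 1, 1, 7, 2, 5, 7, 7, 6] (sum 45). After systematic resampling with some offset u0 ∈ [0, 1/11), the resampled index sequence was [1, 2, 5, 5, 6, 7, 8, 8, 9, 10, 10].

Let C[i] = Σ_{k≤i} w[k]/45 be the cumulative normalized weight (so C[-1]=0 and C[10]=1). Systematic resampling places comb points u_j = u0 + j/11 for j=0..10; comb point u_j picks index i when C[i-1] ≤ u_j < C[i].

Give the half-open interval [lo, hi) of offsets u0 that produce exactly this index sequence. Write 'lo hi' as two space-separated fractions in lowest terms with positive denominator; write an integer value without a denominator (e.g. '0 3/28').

31/495 37/495

C = [0, 2/15, 1/5, 2/9, 11/45, 2/5, 4/9, 5/9, 32/45, 13/15, 1]
j=0 picked index 1: u0 ∈ [0, 2/15)
j=1 picked index 2: u0 ∈ [7/165, 6/55)
j=2 picked index 5: u0 ∈ [31/495, 12/55)
j=3 picked index 5: u0 ∈ [-14/495, 7/55)
j=4 picked index 6: u0 ∈ [2/55, 8/99)
j=5 picked index 7: u0 ∈ [-1/99, 10/99)
j=6 picked index 8: u0 ∈ [1/99, 82/495)
j=7 picked index 8: u0 ∈ [-8/99, 37/495)
j=8 picked index 9: u0 ∈ [-8/495, 23/165)
j=9 picked index 10: u0 ∈ [8/165, 2/11)
j=10 picked index 10: u0 ∈ [-7/165, 1/11)
intersection: [31/495, 37/495)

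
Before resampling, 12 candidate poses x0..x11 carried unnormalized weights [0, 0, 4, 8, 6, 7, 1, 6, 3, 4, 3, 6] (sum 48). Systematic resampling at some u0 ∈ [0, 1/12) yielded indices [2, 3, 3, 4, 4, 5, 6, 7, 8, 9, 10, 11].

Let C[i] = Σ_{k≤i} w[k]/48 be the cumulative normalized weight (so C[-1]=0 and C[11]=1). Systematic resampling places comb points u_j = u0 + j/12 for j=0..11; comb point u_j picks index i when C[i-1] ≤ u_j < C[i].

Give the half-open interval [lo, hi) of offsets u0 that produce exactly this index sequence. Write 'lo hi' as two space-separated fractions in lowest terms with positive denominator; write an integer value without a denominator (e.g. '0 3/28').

1/48 1/24

C = [0, 0, 1/12, 1/4, 3/8, 25/48, 13/24, 2/3, 35/48, 13/16, 7/8, 1]
j=0 picked index 2: u0 ∈ [0, 1/12)
j=1 picked index 3: u0 ∈ [0, 1/6)
j=2 picked index 3: u0 ∈ [-1/12, 1/12)
j=3 picked index 4: u0 ∈ [0, 1/8)
j=4 picked index 4: u0 ∈ [-1/12, 1/24)
j=5 picked index 5: u0 ∈ [-1/24, 5/48)
j=6 picked index 6: u0 ∈ [1/48, 1/24)
j=7 picked index 7: u0 ∈ [-1/24, 1/12)
j=8 picked index 8: u0 ∈ [0, 1/16)
j=9 picked index 9: u0 ∈ [-1/48, 1/16)
j=10 picked index 10: u0 ∈ [-1/48, 1/24)
j=11 picked index 11: u0 ∈ [-1/24, 1/12)
intersection: [1/48, 1/24)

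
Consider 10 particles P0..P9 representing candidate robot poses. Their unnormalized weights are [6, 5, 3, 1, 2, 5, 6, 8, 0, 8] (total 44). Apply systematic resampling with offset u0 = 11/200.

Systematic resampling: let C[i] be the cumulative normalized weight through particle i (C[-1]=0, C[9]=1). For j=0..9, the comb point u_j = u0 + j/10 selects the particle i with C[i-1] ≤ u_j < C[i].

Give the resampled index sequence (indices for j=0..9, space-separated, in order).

0 1 2 4 5 6 7 7 9 9

C = [3/22, 1/4, 7/22, 15/44, 17/44, 1/2, 7/11, 9/11, 9/11, 1]
j=0: u_0=11/200 ∈ [0, 3/22) → index 0
j=1: u_1=31/200 ∈ [3/22, 1/4) → index 1
j=2: u_2=51/200 ∈ [1/4, 7/22) → index 2
j=3: u_3=71/200 ∈ [15/44, 17/44) → index 4
j=4: u_4=91/200 ∈ [17/44, 1/2) → index 5
j=5: u_5=111/200 ∈ [1/2, 7/11) → index 6
j=6: u_6=131/200 ∈ [7/11, 9/11) → index 7
j=7: u_7=151/200 ∈ [7/11, 9/11) → index 7
j=8: u_8=171/200 ∈ [9/11, 1) → index 9
j=9: u_9=191/200 ∈ [9/11, 1) → index 9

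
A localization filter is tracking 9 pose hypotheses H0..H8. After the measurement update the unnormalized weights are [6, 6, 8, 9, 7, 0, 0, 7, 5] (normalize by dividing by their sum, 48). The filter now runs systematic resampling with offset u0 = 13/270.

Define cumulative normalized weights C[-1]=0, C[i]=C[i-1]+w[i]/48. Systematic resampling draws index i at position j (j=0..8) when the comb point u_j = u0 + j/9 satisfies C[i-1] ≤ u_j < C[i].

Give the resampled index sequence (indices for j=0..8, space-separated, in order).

0 1 2 2 3 3 4 7 8

C = [1/8, 1/4, 5/12, 29/48, 3/4, 3/4, 3/4, 43/48, 1]
j=0: u_0=13/270 ∈ [0, 1/8) → index 0
j=1: u_1=43/270 ∈ [1/8, 1/4) → index 1
j=2: u_2=73/270 ∈ [1/4, 5/12) → index 2
j=3: u_3=103/270 ∈ [1/4, 5/12) → index 2
j=4: u_4=133/270 ∈ [5/12, 29/48) → index 3
j=5: u_5=163/270 ∈ [5/12, 29/48) → index 3
j=6: u_6=193/270 ∈ [29/48, 3/4) → index 4
j=7: u_7=223/270 ∈ [3/4, 43/48) → index 7
j=8: u_8=253/270 ∈ [43/48, 1) → index 8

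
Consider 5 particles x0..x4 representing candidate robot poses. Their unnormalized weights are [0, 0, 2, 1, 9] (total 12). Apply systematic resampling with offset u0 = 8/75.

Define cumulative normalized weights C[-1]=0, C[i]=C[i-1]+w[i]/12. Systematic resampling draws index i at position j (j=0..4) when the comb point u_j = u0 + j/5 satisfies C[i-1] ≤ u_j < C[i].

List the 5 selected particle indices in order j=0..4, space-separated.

2 4 4 4 4

C = [0, 0, 1/6, 1/4, 1]
j=0: u_0=8/75 ∈ [0, 1/6) → index 2
j=1: u_1=23/75 ∈ [1/4, 1) → index 4
j=2: u_2=38/75 ∈ [1/4, 1) → index 4
j=3: u_3=53/75 ∈ [1/4, 1) → index 4
j=4: u_4=68/75 ∈ [1/4, 1) → index 4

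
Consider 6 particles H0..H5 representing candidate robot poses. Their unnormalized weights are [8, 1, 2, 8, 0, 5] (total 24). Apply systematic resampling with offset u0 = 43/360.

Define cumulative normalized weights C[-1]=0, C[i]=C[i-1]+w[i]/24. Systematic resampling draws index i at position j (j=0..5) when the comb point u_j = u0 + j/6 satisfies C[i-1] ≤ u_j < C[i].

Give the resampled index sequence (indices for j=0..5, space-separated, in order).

0 0 2 3 3 5

C = [1/3, 3/8, 11/24, 19/24, 19/24, 1]
j=0: u_0=43/360 ∈ [0, 1/3) → index 0
j=1: u_1=103/360 ∈ [0, 1/3) → index 0
j=2: u_2=163/360 ∈ [3/8, 11/24) → index 2
j=3: u_3=223/360 ∈ [11/24, 19/24) → index 3
j=4: u_4=283/360 ∈ [11/24, 19/24) → index 3
j=5: u_5=343/360 ∈ [19/24, 1) → index 5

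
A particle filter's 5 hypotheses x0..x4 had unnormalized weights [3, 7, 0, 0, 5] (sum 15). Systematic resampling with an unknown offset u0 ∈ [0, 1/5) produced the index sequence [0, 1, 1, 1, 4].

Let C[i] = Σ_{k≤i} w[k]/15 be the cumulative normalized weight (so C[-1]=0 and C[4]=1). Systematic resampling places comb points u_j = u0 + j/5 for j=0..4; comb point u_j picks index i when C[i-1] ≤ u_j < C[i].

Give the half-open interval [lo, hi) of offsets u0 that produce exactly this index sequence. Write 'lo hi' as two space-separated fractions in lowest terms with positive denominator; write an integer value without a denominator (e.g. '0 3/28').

0 1/15

C = [1/5, 2/3, 2/3, 2/3, 1]
j=0 picked index 0: u0 ∈ [0, 1/5)
j=1 picked index 1: u0 ∈ [0, 7/15)
j=2 picked index 1: u0 ∈ [-1/5, 4/15)
j=3 picked index 1: u0 ∈ [-2/5, 1/15)
j=4 picked index 4: u0 ∈ [-2/15, 1/5)
intersection: [0, 1/15)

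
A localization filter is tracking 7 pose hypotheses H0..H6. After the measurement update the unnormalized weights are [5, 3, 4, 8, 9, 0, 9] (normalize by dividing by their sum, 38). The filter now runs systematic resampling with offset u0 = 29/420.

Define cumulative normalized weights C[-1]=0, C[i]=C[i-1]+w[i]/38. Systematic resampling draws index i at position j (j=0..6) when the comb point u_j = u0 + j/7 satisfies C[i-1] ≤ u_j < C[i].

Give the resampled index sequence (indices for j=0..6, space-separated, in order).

0 2 3 3 4 6 6

C = [5/38, 4/19, 6/19, 10/19, 29/38, 29/38, 1]
j=0: u_0=29/420 ∈ [0, 5/38) → index 0
j=1: u_1=89/420 ∈ [4/19, 6/19) → index 2
j=2: u_2=149/420 ∈ [6/19, 10/19) → index 3
j=3: u_3=209/420 ∈ [6/19, 10/19) → index 3
j=4: u_4=269/420 ∈ [10/19, 29/38) → index 4
j=5: u_5=47/60 ∈ [29/38, 1) → index 6
j=6: u_6=389/420 ∈ [29/38, 1) → index 6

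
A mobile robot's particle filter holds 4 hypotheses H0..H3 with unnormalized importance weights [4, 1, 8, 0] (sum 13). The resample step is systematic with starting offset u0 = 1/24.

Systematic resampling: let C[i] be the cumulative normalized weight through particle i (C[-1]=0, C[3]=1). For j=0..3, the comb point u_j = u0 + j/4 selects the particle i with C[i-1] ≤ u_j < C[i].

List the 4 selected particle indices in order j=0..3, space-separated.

C = [4/13, 5/13, 1, 1]
j=0: u_0=1/24 ∈ [0, 4/13) → index 0
j=1: u_1=7/24 ∈ [0, 4/13) → index 0
j=2: u_2=13/24 ∈ [5/13, 1) → index 2
j=3: u_3=19/24 ∈ [5/13, 1) → index 2

0 0 2 2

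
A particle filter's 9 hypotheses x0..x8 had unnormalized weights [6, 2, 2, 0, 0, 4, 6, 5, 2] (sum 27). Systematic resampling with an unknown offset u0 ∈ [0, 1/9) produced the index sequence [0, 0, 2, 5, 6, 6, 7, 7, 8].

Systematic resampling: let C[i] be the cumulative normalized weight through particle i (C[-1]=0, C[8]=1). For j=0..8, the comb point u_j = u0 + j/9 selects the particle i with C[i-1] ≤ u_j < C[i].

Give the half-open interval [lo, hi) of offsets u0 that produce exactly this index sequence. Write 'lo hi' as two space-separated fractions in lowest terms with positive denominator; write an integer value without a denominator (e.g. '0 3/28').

C = [2/9, 8/27, 10/27, 10/27, 10/27, 14/27, 20/27, 25/27, 1]
j=0 picked index 0: u0 ∈ [0, 2/9)
j=1 picked index 0: u0 ∈ [-1/9, 1/9)
j=2 picked index 2: u0 ∈ [2/27, 4/27)
j=3 picked index 5: u0 ∈ [1/27, 5/27)
j=4 picked index 6: u0 ∈ [2/27, 8/27)
j=5 picked index 6: u0 ∈ [-1/27, 5/27)
j=6 picked index 7: u0 ∈ [2/27, 7/27)
j=7 picked index 7: u0 ∈ [-1/27, 4/27)
j=8 picked index 8: u0 ∈ [1/27, 1/9)
intersection: [2/27, 1/9)

2/27 1/9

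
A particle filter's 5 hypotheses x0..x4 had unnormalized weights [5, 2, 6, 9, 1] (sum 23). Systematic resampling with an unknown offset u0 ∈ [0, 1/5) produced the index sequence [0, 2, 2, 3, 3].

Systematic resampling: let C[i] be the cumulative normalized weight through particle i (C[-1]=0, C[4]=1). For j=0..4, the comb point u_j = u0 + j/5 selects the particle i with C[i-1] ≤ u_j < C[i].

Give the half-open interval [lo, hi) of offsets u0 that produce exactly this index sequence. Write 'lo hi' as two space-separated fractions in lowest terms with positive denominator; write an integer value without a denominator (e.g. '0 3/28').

C = [5/23, 7/23, 13/23, 22/23, 1]
j=0 picked index 0: u0 ∈ [0, 5/23)
j=1 picked index 2: u0 ∈ [12/115, 42/115)
j=2 picked index 2: u0 ∈ [-11/115, 19/115)
j=3 picked index 3: u0 ∈ [-4/115, 41/115)
j=4 picked index 3: u0 ∈ [-27/115, 18/115)
intersection: [12/115, 18/115)

12/115 18/115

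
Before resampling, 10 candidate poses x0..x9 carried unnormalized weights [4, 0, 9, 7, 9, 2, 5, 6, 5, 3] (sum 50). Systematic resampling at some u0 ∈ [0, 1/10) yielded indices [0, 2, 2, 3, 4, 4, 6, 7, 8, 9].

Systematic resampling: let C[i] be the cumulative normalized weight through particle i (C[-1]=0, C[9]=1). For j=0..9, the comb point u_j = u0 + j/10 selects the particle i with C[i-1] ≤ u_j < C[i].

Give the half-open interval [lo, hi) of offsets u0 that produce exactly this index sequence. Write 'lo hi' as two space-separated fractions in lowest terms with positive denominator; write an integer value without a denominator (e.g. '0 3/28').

C = [2/25, 2/25, 13/50, 2/5, 29/50, 31/50, 18/25, 21/25, 47/50, 1]
j=0 picked index 0: u0 ∈ [0, 2/25)
j=1 picked index 2: u0 ∈ [-1/50, 4/25)
j=2 picked index 2: u0 ∈ [-3/25, 3/50)
j=3 picked index 3: u0 ∈ [-1/25, 1/10)
j=4 picked index 4: u0 ∈ [0, 9/50)
j=5 picked index 4: u0 ∈ [-1/10, 2/25)
j=6 picked index 6: u0 ∈ [1/50, 3/25)
j=7 picked index 7: u0 ∈ [1/50, 7/50)
j=8 picked index 8: u0 ∈ [1/25, 7/50)
j=9 picked index 9: u0 ∈ [1/25, 1/10)
intersection: [1/25, 3/50)

1/25 3/50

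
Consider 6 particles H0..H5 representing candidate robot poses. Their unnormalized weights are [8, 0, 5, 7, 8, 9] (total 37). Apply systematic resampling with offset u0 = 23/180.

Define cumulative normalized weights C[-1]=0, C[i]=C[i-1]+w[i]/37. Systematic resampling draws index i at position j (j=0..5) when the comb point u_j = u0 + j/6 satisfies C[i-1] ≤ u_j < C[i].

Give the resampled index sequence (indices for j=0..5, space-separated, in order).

C = [8/37, 8/37, 13/37, 20/37, 28/37, 1]
j=0: u_0=23/180 ∈ [0, 8/37) → index 0
j=1: u_1=53/180 ∈ [8/37, 13/37) → index 2
j=2: u_2=83/180 ∈ [13/37, 20/37) → index 3
j=3: u_3=113/180 ∈ [20/37, 28/37) → index 4
j=4: u_4=143/180 ∈ [28/37, 1) → index 5
j=5: u_5=173/180 ∈ [28/37, 1) → index 5

0 2 3 4 5 5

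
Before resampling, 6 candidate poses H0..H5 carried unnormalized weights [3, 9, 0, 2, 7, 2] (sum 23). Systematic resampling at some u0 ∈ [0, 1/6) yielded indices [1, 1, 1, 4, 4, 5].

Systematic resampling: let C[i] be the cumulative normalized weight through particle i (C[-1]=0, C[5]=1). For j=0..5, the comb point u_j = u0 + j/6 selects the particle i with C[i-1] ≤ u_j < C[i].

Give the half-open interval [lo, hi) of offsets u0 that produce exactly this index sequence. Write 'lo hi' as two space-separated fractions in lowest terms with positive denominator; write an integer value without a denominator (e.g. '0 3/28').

3/23 1/6

C = [3/23, 12/23, 12/23, 14/23, 21/23, 1]
j=0 picked index 1: u0 ∈ [3/23, 12/23)
j=1 picked index 1: u0 ∈ [-5/138, 49/138)
j=2 picked index 1: u0 ∈ [-14/69, 13/69)
j=3 picked index 4: u0 ∈ [5/46, 19/46)
j=4 picked index 4: u0 ∈ [-4/69, 17/69)
j=5 picked index 5: u0 ∈ [11/138, 1/6)
intersection: [3/23, 1/6)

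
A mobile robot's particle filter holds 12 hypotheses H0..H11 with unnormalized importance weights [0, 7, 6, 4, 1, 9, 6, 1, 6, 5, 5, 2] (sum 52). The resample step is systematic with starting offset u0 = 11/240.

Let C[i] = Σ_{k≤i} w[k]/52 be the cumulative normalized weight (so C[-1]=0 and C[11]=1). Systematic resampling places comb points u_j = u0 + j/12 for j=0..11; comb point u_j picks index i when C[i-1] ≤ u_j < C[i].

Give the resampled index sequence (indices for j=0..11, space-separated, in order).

1 1 2 3 5 5 6 6 8 9 10 11

C = [0, 7/52, 1/4, 17/52, 9/26, 27/52, 33/52, 17/26, 10/13, 45/52, 25/26, 1]
j=0: u_0=11/240 ∈ [0, 7/52) → index 1
j=1: u_1=31/240 ∈ [0, 7/52) → index 1
j=2: u_2=17/80 ∈ [7/52, 1/4) → index 2
j=3: u_3=71/240 ∈ [1/4, 17/52) → index 3
j=4: u_4=91/240 ∈ [9/26, 27/52) → index 5
j=5: u_5=37/80 ∈ [9/26, 27/52) → index 5
j=6: u_6=131/240 ∈ [27/52, 33/52) → index 6
j=7: u_7=151/240 ∈ [27/52, 33/52) → index 6
j=8: u_8=57/80 ∈ [17/26, 10/13) → index 8
j=9: u_9=191/240 ∈ [10/13, 45/52) → index 9
j=10: u_10=211/240 ∈ [45/52, 25/26) → index 10
j=11: u_11=77/80 ∈ [25/26, 1) → index 11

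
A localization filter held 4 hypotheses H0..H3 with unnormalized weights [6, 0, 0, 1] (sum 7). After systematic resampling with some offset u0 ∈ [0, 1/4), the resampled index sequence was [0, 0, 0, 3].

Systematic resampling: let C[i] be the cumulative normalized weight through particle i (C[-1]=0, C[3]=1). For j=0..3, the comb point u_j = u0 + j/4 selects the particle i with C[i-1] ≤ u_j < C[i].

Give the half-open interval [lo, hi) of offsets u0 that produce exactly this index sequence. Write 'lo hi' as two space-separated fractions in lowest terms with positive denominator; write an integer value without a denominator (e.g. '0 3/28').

3/28 1/4

C = [6/7, 6/7, 6/7, 1]
j=0 picked index 0: u0 ∈ [0, 6/7)
j=1 picked index 0: u0 ∈ [-1/4, 17/28)
j=2 picked index 0: u0 ∈ [-1/2, 5/14)
j=3 picked index 3: u0 ∈ [3/28, 1/4)
intersection: [3/28, 1/4)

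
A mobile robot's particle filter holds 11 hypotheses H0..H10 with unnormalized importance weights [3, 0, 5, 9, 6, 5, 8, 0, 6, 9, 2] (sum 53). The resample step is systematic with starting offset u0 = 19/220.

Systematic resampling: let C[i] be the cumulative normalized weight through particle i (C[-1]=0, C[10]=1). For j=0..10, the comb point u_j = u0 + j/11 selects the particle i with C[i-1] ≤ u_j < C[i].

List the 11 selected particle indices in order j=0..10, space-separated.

2 3 3 4 5 6 6 8 9 9 10

C = [3/53, 3/53, 8/53, 17/53, 23/53, 28/53, 36/53, 36/53, 42/53, 51/53, 1]
j=0: u_0=19/220 ∈ [3/53, 8/53) → index 2
j=1: u_1=39/220 ∈ [8/53, 17/53) → index 3
j=2: u_2=59/220 ∈ [8/53, 17/53) → index 3
j=3: u_3=79/220 ∈ [17/53, 23/53) → index 4
j=4: u_4=9/20 ∈ [23/53, 28/53) → index 5
j=5: u_5=119/220 ∈ [28/53, 36/53) → index 6
j=6: u_6=139/220 ∈ [28/53, 36/53) → index 6
j=7: u_7=159/220 ∈ [36/53, 42/53) → index 8
j=8: u_8=179/220 ∈ [42/53, 51/53) → index 9
j=9: u_9=199/220 ∈ [42/53, 51/53) → index 9
j=10: u_10=219/220 ∈ [51/53, 1) → index 10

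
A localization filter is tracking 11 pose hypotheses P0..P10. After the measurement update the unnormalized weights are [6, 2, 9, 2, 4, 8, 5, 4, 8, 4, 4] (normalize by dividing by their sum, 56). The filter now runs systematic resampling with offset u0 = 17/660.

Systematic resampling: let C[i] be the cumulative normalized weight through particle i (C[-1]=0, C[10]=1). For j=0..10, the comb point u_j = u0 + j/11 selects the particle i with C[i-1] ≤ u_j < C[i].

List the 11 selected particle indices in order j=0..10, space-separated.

C = [3/28, 1/7, 17/56, 19/56, 23/56, 31/56, 9/14, 5/7, 6/7, 13/14, 1]
j=0: u_0=17/660 ∈ [0, 3/28) → index 0
j=1: u_1=7/60 ∈ [3/28, 1/7) → index 1
j=2: u_2=137/660 ∈ [1/7, 17/56) → index 2
j=3: u_3=197/660 ∈ [1/7, 17/56) → index 2
j=4: u_4=257/660 ∈ [19/56, 23/56) → index 4
j=5: u_5=317/660 ∈ [23/56, 31/56) → index 5
j=6: u_6=377/660 ∈ [31/56, 9/14) → index 6
j=7: u_7=437/660 ∈ [9/14, 5/7) → index 7
j=8: u_8=497/660 ∈ [5/7, 6/7) → index 8
j=9: u_9=557/660 ∈ [5/7, 6/7) → index 8
j=10: u_10=617/660 ∈ [13/14, 1) → index 10

0 1 2 2 4 5 6 7 8 8 10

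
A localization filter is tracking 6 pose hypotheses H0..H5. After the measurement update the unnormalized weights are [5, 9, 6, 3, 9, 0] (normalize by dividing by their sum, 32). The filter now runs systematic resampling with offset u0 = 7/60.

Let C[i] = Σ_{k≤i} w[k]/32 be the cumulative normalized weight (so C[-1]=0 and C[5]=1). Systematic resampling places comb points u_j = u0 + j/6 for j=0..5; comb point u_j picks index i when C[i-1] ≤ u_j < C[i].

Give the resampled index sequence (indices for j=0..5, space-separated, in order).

C = [5/32, 7/16, 5/8, 23/32, 1, 1]
j=0: u_0=7/60 ∈ [0, 5/32) → index 0
j=1: u_1=17/60 ∈ [5/32, 7/16) → index 1
j=2: u_2=9/20 ∈ [7/16, 5/8) → index 2
j=3: u_3=37/60 ∈ [7/16, 5/8) → index 2
j=4: u_4=47/60 ∈ [23/32, 1) → index 4
j=5: u_5=19/20 ∈ [23/32, 1) → index 4

0 1 2 2 4 4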